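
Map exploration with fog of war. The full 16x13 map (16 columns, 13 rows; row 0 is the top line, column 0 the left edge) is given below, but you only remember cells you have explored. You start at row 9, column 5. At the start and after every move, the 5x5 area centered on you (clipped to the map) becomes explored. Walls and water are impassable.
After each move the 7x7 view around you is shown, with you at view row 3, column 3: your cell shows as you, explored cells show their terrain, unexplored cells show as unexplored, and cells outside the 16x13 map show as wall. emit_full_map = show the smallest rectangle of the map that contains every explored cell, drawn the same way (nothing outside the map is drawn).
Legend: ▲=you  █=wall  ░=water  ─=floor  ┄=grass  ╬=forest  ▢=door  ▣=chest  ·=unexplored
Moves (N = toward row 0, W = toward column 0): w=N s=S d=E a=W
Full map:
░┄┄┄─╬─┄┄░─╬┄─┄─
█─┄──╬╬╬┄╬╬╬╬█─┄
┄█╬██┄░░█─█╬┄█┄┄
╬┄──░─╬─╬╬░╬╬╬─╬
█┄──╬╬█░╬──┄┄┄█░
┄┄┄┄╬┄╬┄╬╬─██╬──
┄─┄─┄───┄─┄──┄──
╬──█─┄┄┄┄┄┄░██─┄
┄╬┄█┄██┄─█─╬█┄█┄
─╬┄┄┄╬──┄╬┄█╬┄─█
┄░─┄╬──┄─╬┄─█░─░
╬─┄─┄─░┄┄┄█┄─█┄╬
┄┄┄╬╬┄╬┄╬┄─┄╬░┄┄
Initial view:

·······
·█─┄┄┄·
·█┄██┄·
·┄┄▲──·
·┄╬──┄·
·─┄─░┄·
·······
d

·······
█─┄┄┄┄·
█┄██┄─·
┄┄╬▲─┄·
┄╬──┄─·
─┄─░┄┄·
·······

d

·······
─┄┄┄┄┄·
┄██┄─█·
┄╬─▲┄╬·
╬──┄─╬·
┄─░┄┄┄·
·······

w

·······
·───┄─·
─┄┄┄┄┄·
┄██▲─█·
┄╬──┄╬·
╬──┄─╬·
┄─░┄┄┄·

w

·······
·┄╬┄╬╬·
·───┄─·
─┄┄▲┄┄·
┄██┄─█·
┄╬──┄╬·
╬──┄─╬·

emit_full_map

··┄╬┄╬╬
··───┄─
█─┄┄▲┄┄
█┄██┄─█
┄┄╬──┄╬
┄╬──┄─╬
─┄─░┄┄┄

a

·······
·╬┄╬┄╬╬
·┄───┄─
█─┄▲┄┄┄
█┄██┄─█
┄┄╬──┄╬
┄╬──┄─╬

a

·······
·┄╬┄╬┄╬
·─┄───┄
·█─▲┄┄┄
·█┄██┄─
·┄┄╬──┄
·┄╬──┄─

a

·······
·┄┄╬┄╬┄
·┄─┄───
·─█▲┄┄┄
·┄█┄██┄
·┄┄┄╬──
··┄╬──┄

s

·┄┄╬┄╬┄
·┄─┄───
·─█─┄┄┄
·┄█▲██┄
·┄┄┄╬──
·─┄╬──┄
··─┄─░┄

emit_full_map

┄┄╬┄╬┄╬╬
┄─┄───┄─
─█─┄┄┄┄┄
┄█▲██┄─█
┄┄┄╬──┄╬
─┄╬──┄─╬
·─┄─░┄┄┄


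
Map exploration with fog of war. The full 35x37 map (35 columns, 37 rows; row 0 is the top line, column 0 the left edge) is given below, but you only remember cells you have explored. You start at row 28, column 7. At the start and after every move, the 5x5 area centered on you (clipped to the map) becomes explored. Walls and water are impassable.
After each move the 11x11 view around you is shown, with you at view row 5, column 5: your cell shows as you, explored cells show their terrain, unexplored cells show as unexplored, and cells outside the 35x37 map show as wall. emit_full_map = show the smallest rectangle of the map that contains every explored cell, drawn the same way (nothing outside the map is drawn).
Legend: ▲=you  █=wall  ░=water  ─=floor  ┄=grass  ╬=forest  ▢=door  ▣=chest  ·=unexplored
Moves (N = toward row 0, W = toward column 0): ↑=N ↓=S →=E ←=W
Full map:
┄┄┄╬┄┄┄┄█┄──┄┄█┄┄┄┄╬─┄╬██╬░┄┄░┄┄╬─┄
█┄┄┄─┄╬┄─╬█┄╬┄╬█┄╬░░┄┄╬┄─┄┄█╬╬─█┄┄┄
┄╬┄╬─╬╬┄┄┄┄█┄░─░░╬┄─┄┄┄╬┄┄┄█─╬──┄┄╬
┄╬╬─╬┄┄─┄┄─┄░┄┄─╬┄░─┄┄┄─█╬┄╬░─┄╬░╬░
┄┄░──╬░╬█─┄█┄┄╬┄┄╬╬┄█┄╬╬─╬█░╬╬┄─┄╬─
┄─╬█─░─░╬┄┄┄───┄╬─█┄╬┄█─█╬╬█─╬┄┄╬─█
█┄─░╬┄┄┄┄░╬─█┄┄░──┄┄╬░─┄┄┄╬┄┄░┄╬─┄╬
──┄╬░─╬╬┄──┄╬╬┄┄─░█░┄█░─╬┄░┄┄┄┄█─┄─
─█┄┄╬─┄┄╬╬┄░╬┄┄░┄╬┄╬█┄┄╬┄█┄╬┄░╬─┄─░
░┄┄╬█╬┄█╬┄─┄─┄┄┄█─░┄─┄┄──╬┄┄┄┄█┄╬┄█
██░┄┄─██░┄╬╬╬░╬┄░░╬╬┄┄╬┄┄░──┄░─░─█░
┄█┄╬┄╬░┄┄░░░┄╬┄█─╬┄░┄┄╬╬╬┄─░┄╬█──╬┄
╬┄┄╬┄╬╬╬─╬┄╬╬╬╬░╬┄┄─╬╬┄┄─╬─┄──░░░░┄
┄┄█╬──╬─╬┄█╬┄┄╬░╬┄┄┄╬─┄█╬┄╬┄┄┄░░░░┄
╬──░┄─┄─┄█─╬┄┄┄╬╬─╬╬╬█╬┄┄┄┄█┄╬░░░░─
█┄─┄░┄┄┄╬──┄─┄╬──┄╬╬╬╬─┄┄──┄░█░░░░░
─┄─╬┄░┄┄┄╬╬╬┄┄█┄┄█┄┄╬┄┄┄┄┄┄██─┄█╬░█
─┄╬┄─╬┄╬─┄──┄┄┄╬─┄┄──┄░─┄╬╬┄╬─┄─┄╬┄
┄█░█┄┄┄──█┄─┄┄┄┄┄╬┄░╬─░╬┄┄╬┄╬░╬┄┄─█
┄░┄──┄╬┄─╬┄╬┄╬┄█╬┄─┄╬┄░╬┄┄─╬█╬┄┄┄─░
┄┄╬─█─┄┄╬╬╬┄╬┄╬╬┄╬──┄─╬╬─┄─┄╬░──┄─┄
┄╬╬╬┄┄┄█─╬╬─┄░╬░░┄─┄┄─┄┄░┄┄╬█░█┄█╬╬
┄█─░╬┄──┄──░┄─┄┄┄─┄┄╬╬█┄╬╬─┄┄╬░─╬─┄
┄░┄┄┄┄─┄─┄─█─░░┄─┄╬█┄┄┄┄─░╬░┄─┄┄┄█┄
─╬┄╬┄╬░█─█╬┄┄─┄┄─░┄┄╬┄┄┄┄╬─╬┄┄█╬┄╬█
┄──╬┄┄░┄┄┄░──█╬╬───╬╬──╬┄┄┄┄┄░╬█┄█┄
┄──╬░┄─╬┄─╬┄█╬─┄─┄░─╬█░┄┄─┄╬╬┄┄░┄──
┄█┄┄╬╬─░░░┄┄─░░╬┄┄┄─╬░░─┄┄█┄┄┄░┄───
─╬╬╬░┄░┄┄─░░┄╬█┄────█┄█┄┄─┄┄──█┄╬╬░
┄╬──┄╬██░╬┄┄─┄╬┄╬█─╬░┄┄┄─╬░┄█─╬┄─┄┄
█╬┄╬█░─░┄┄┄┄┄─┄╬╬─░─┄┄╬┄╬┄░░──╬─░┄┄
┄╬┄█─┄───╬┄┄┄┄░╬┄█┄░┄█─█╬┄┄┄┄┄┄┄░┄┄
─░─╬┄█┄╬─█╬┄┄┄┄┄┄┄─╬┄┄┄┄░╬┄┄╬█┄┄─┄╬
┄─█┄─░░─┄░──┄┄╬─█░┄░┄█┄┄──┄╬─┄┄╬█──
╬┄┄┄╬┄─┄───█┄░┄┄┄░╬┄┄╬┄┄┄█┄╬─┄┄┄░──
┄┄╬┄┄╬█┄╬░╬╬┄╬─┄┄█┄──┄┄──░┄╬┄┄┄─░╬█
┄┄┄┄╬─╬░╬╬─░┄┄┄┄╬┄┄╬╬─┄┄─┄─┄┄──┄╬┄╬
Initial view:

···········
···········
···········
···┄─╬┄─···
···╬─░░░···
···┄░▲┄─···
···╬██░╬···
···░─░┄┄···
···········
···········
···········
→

···········
···········
···········
··┄─╬┄─╬···
··╬─░░░┄···
··┄░┄▲─░···
··╬██░╬┄···
··░─░┄┄┄···
···········
···········
···········

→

···········
···········
···········
·┄─╬┄─╬┄···
·╬─░░░┄┄···
·┄░┄┄▲░░···
·╬██░╬┄┄···
·░─░┄┄┄┄···
···········
···········
···········

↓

···········
···········
·┄─╬┄─╬┄···
·╬─░░░┄┄···
·┄░┄┄─░░···
·╬██░▲┄┄···
·░─░┄┄┄┄···
···──╬┄┄···
···········
···········
···········

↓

···········
·┄─╬┄─╬┄···
·╬─░░░┄┄···
·┄░┄┄─░░···
·╬██░╬┄┄···
·░─░┄▲┄┄···
···──╬┄┄···
···╬─█╬┄···
···········
···········
···········

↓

·┄─╬┄─╬┄···
·╬─░░░┄┄···
·┄░┄┄─░░···
·╬██░╬┄┄···
·░─░┄┄┄┄···
···──▲┄┄···
···╬─█╬┄···
···─┄░──···
···········
···········
···········

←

··┄─╬┄─╬┄··
··╬─░░░┄┄··
··┄░┄┄─░░··
··╬██░╬┄┄··
··░─░┄┄┄┄··
···──▲╬┄┄··
···┄╬─█╬┄··
···░─┄░──··
···········
···········
···········

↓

··╬─░░░┄┄··
··┄░┄┄─░░··
··╬██░╬┄┄··
··░─░┄┄┄┄··
···───╬┄┄··
···┄╬▲█╬┄··
···░─┄░──··
···─┄───···
···········
···········
███████████

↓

··┄░┄┄─░░··
··╬██░╬┄┄··
··░─░┄┄┄┄··
···───╬┄┄··
···┄╬─█╬┄··
···░─▲░──··
···─┄───···
···█┄╬░╬···
···········
███████████
███████████

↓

··╬██░╬┄┄··
··░─░┄┄┄┄··
···───╬┄┄··
···┄╬─█╬┄··
···░─┄░──··
···─┄▲──···
···█┄╬░╬···
···╬░╬╬─···
███████████
███████████
███████████

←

···╬██░╬┄┄·
···░─░┄┄┄┄·
····───╬┄┄·
···█┄╬─█╬┄·
···░░─┄░──·
···┄─▲───··
···╬█┄╬░╬··
···─╬░╬╬─··
███████████
███████████
███████████

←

····╬██░╬┄┄
····░─░┄┄┄┄
·····───╬┄┄
···┄█┄╬─█╬┄
···─░░─┄░──
···╬┄▲┄───·
···┄╬█┄╬░╬·
···╬─╬░╬╬─·
███████████
███████████
███████████

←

·····╬██░╬┄
·····░─░┄┄┄
······───╬┄
···╬┄█┄╬─█╬
···┄─░░─┄░─
···┄╬▲─┄───
···┄┄╬█┄╬░╬
···┄╬─╬░╬╬─
███████████
███████████
███████████

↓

·····░─░┄┄┄
······───╬┄
···╬┄█┄╬─█╬
···┄─░░─┄░─
···┄╬┄─┄───
···┄┄▲█┄╬░╬
···┄╬─╬░╬╬─
███████████
███████████
███████████
███████████

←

█·····░─░┄┄
█······───╬
█···╬┄█┄╬─█
█··█┄─░░─┄░
█··┄┄╬┄─┄──
█··╬┄▲╬█┄╬░
█··┄┄╬─╬░╬╬
███████████
███████████
███████████
███████████

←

██·····░─░┄
██······───
██···╬┄█┄╬─
██·─█┄─░░─┄
██·┄┄┄╬┄─┄─
██·┄╬▲┄╬█┄╬
██·┄┄┄╬─╬░╬
███████████
███████████
███████████
███████████

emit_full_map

····┄─╬┄─╬┄
····╬─░░░┄┄
····┄░┄┄─░░
····╬██░╬┄┄
····░─░┄┄┄┄
·····───╬┄┄
··╬┄█┄╬─█╬┄
─█┄─░░─┄░──
┄┄┄╬┄─┄───·
┄╬▲┄╬█┄╬░╬·
┄┄┄╬─╬░╬╬─·

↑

██·····╬██░
██·····░─░┄
██······───
██·░─╬┄█┄╬─
██·─█┄─░░─┄
██·┄┄▲╬┄─┄─
██·┄╬┄┄╬█┄╬
██·┄┄┄╬─╬░╬
███████████
███████████
███████████

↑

██·····┄░┄┄
██·····╬██░
██·····░─░┄
██·╬┄█─┄───
██·░─╬┄█┄╬─
██·─█▲─░░─┄
██·┄┄┄╬┄─┄─
██·┄╬┄┄╬█┄╬
██·┄┄┄╬─╬░╬
███████████
███████████

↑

██·····╬─░░
██·····┄░┄┄
██·····╬██░
██·╬┄╬█░─░┄
██·╬┄█─┄───
██·░─▲┄█┄╬─
██·─█┄─░░─┄
██·┄┄┄╬┄─┄─
██·┄╬┄┄╬█┄╬
██·┄┄┄╬─╬░╬
███████████

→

█·····╬─░░░
█·····┄░┄┄─
█·····╬██░╬
█·╬┄╬█░─░┄┄
█·╬┄█─┄───╬
█·░─╬▲█┄╬─█
█·─█┄─░░─┄░
█·┄┄┄╬┄─┄──
█·┄╬┄┄╬█┄╬░
█·┄┄┄╬─╬░╬╬
███████████

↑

█·····┄─╬┄─
█·····╬─░░░
█·····┄░┄┄─
█··──┄╬██░╬
█·╬┄╬█░─░┄┄
█·╬┄█▲┄───╬
█·░─╬┄█┄╬─█
█·─█┄─░░─┄░
█·┄┄┄╬┄─┄──
█·┄╬┄┄╬█┄╬░
█·┄┄┄╬─╬░╬╬

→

·····┄─╬┄─╬
·····╬─░░░┄
·····┄░┄┄─░
··──┄╬██░╬┄
·╬┄╬█░─░┄┄┄
·╬┄█─▲───╬┄
·░─╬┄█┄╬─█╬
·─█┄─░░─┄░─
·┄┄┄╬┄─┄───
·┄╬┄┄╬█┄╬░╬
·┄┄┄╬─╬░╬╬─

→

····┄─╬┄─╬┄
····╬─░░░┄┄
····┄░┄┄─░░
·──┄╬██░╬┄┄
╬┄╬█░─░┄┄┄┄
╬┄█─┄▲──╬┄┄
░─╬┄█┄╬─█╬┄
─█┄─░░─┄░──
┄┄┄╬┄─┄───·
┄╬┄┄╬█┄╬░╬·
┄┄┄╬─╬░╬╬─·

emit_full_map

····┄─╬┄─╬┄
····╬─░░░┄┄
····┄░┄┄─░░
·──┄╬██░╬┄┄
╬┄╬█░─░┄┄┄┄
╬┄█─┄▲──╬┄┄
░─╬┄█┄╬─█╬┄
─█┄─░░─┄░──
┄┄┄╬┄─┄───·
┄╬┄┄╬█┄╬░╬·
┄┄┄╬─╬░╬╬─·

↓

····╬─░░░┄┄
····┄░┄┄─░░
·──┄╬██░╬┄┄
╬┄╬█░─░┄┄┄┄
╬┄█─┄───╬┄┄
░─╬┄█▲╬─█╬┄
─█┄─░░─┄░──
┄┄┄╬┄─┄───·
┄╬┄┄╬█┄╬░╬·
┄┄┄╬─╬░╬╬─·
███████████

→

···╬─░░░┄┄·
···┄░┄┄─░░·
──┄╬██░╬┄┄·
┄╬█░─░┄┄┄┄·
┄█─┄───╬┄┄·
─╬┄█┄▲─█╬┄·
█┄─░░─┄░──·
┄┄╬┄─┄───··
╬┄┄╬█┄╬░╬··
┄┄╬─╬░╬╬─··
███████████

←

····╬─░░░┄┄
····┄░┄┄─░░
·──┄╬██░╬┄┄
╬┄╬█░─░┄┄┄┄
╬┄█─┄───╬┄┄
░─╬┄█▲╬─█╬┄
─█┄─░░─┄░──
┄┄┄╬┄─┄───·
┄╬┄┄╬█┄╬░╬·
┄┄┄╬─╬░╬╬─·
███████████

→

···╬─░░░┄┄·
···┄░┄┄─░░·
──┄╬██░╬┄┄·
┄╬█░─░┄┄┄┄·
┄█─┄───╬┄┄·
─╬┄█┄▲─█╬┄·
█┄─░░─┄░──·
┄┄╬┄─┄───··
╬┄┄╬█┄╬░╬··
┄┄╬─╬░╬╬─··
███████████

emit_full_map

····┄─╬┄─╬┄
····╬─░░░┄┄
····┄░┄┄─░░
·──┄╬██░╬┄┄
╬┄╬█░─░┄┄┄┄
╬┄█─┄───╬┄┄
░─╬┄█┄▲─█╬┄
─█┄─░░─┄░──
┄┄┄╬┄─┄───·
┄╬┄┄╬█┄╬░╬·
┄┄┄╬─╬░╬╬─·


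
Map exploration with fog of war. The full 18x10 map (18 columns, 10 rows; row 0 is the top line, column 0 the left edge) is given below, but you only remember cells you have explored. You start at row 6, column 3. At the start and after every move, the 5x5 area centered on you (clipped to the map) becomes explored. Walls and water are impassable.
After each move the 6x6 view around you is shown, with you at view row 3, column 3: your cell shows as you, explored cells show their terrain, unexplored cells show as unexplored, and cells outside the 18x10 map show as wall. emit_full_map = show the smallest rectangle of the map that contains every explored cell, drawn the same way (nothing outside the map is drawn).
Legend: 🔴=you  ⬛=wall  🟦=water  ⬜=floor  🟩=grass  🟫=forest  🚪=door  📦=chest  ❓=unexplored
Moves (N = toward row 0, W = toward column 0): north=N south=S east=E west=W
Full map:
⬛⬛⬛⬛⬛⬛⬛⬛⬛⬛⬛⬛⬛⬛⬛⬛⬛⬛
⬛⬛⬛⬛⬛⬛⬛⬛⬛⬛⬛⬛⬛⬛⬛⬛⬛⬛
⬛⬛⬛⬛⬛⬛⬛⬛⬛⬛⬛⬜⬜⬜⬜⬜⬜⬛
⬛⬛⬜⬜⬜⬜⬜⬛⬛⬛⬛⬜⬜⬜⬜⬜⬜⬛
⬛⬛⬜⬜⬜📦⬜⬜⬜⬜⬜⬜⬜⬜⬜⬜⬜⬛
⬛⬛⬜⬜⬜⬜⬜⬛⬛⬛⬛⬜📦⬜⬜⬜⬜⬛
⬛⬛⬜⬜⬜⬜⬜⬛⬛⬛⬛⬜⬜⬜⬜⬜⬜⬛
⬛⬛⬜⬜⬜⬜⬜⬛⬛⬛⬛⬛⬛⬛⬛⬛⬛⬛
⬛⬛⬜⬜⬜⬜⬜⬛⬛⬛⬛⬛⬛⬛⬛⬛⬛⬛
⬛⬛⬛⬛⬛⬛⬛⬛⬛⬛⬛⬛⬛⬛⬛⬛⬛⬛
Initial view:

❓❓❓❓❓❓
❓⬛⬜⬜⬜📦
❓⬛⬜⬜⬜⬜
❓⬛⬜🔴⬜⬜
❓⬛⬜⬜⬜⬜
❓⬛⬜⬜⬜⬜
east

❓❓❓❓❓❓
⬛⬜⬜⬜📦⬜
⬛⬜⬜⬜⬜⬜
⬛⬜⬜🔴⬜⬜
⬛⬜⬜⬜⬜⬜
⬛⬜⬜⬜⬜⬜

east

❓❓❓❓❓❓
⬜⬜⬜📦⬜⬜
⬜⬜⬜⬜⬜⬛
⬜⬜⬜🔴⬜⬛
⬜⬜⬜⬜⬜⬛
⬜⬜⬜⬜⬜⬛

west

❓❓❓❓❓❓
⬛⬜⬜⬜📦⬜
⬛⬜⬜⬜⬜⬜
⬛⬜⬜🔴⬜⬜
⬛⬜⬜⬜⬜⬜
⬛⬜⬜⬜⬜⬜

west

❓❓❓❓❓❓
❓⬛⬜⬜⬜📦
❓⬛⬜⬜⬜⬜
❓⬛⬜🔴⬜⬜
❓⬛⬜⬜⬜⬜
❓⬛⬜⬜⬜⬜

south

❓⬛⬜⬜⬜📦
❓⬛⬜⬜⬜⬜
❓⬛⬜⬜⬜⬜
❓⬛⬜🔴⬜⬜
❓⬛⬜⬜⬜⬜
❓⬛⬛⬛⬛⬛

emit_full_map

⬛⬜⬜⬜📦⬜⬜
⬛⬜⬜⬜⬜⬜⬛
⬛⬜⬜⬜⬜⬜⬛
⬛⬜🔴⬜⬜⬜⬛
⬛⬜⬜⬜⬜⬜⬛
⬛⬛⬛⬛⬛❓❓

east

⬛⬜⬜⬜📦⬜
⬛⬜⬜⬜⬜⬜
⬛⬜⬜⬜⬜⬜
⬛⬜⬜🔴⬜⬜
⬛⬜⬜⬜⬜⬜
⬛⬛⬛⬛⬛⬛

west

❓⬛⬜⬜⬜📦
❓⬛⬜⬜⬜⬜
❓⬛⬜⬜⬜⬜
❓⬛⬜🔴⬜⬜
❓⬛⬜⬜⬜⬜
❓⬛⬛⬛⬛⬛

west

⬛❓⬛⬜⬜⬜
⬛⬛⬛⬜⬜⬜
⬛⬛⬛⬜⬜⬜
⬛⬛⬛🔴⬜⬜
⬛⬛⬛⬜⬜⬜
⬛⬛⬛⬛⬛⬛

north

⬛❓❓❓❓❓
⬛⬛⬛⬜⬜⬜
⬛⬛⬛⬜⬜⬜
⬛⬛⬛🔴⬜⬜
⬛⬛⬛⬜⬜⬜
⬛⬛⬛⬜⬜⬜

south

⬛⬛⬛⬜⬜⬜
⬛⬛⬛⬜⬜⬜
⬛⬛⬛⬜⬜⬜
⬛⬛⬛🔴⬜⬜
⬛⬛⬛⬜⬜⬜
⬛⬛⬛⬛⬛⬛

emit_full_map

⬛⬛⬜⬜⬜📦⬜⬜
⬛⬛⬜⬜⬜⬜⬜⬛
⬛⬛⬜⬜⬜⬜⬜⬛
⬛⬛🔴⬜⬜⬜⬜⬛
⬛⬛⬜⬜⬜⬜⬜⬛
⬛⬛⬛⬛⬛⬛⬛❓

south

⬛⬛⬛⬜⬜⬜
⬛⬛⬛⬜⬜⬜
⬛⬛⬛⬜⬜⬜
⬛⬛⬛🔴⬜⬜
⬛⬛⬛⬛⬛⬛
⬛⬛⬛⬛⬛⬛

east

⬛⬛⬜⬜⬜⬜
⬛⬛⬜⬜⬜⬜
⬛⬛⬜⬜⬜⬜
⬛⬛⬜🔴⬜⬜
⬛⬛⬛⬛⬛⬛
⬛⬛⬛⬛⬛⬛

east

⬛⬜⬜⬜⬜⬜
⬛⬜⬜⬜⬜⬜
⬛⬜⬜⬜⬜⬜
⬛⬜⬜🔴⬜⬜
⬛⬛⬛⬛⬛⬛
⬛⬛⬛⬛⬛⬛

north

⬛⬜⬜⬜📦⬜
⬛⬜⬜⬜⬜⬜
⬛⬜⬜⬜⬜⬜
⬛⬜⬜🔴⬜⬜
⬛⬜⬜⬜⬜⬜
⬛⬛⬛⬛⬛⬛

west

⬛⬛⬜⬜⬜📦
⬛⬛⬜⬜⬜⬜
⬛⬛⬜⬜⬜⬜
⬛⬛⬜🔴⬜⬜
⬛⬛⬜⬜⬜⬜
⬛⬛⬛⬛⬛⬛

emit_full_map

⬛⬛⬜⬜⬜📦⬜⬜
⬛⬛⬜⬜⬜⬜⬜⬛
⬛⬛⬜⬜⬜⬜⬜⬛
⬛⬛⬜🔴⬜⬜⬜⬛
⬛⬛⬜⬜⬜⬜⬜⬛
⬛⬛⬛⬛⬛⬛⬛❓


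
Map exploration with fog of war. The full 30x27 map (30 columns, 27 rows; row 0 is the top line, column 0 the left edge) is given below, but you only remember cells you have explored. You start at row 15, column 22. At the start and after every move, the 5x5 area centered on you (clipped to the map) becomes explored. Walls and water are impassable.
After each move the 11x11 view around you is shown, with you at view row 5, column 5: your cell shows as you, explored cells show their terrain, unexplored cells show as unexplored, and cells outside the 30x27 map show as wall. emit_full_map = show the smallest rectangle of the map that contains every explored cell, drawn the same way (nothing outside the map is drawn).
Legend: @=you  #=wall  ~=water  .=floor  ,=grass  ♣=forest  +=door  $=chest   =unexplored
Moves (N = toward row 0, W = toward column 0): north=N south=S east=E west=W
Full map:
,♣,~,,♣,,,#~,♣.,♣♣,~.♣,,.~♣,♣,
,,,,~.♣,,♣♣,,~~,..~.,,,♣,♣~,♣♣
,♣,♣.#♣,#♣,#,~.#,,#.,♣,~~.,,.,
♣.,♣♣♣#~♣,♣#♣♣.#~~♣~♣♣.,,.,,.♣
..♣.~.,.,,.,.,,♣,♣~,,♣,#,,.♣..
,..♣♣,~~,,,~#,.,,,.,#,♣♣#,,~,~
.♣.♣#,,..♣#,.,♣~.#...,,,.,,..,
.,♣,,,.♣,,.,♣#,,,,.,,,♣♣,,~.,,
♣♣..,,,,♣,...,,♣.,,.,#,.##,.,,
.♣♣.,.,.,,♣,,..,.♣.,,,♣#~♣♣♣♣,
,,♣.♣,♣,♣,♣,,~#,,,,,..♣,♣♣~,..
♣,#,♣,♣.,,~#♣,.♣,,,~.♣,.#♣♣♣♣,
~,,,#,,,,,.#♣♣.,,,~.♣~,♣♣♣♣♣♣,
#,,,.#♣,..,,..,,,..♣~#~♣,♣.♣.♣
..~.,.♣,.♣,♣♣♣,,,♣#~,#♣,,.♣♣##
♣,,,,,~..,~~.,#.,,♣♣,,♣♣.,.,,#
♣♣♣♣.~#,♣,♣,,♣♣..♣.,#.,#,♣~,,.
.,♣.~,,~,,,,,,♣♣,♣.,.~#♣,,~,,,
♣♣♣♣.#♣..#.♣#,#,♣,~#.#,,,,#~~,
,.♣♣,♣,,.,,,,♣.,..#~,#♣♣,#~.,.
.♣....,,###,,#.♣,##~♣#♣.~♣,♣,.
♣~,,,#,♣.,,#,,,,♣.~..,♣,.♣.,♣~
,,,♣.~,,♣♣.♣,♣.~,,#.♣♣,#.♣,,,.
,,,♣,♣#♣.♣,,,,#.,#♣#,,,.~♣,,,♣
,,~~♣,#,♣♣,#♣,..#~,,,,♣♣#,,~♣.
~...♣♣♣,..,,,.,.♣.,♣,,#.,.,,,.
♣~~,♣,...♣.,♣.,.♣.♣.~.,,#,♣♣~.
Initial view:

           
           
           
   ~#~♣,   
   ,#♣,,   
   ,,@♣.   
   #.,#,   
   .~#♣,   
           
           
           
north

           
           
           
   ♣~,♣♣   
   ~#~♣,   
   ,#@,,   
   ,,♣♣.   
   #.,#,   
   .~#♣,   
           
           

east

           
           
           
  ♣~,♣♣♣   
  ~#~♣,♣   
  ,#♣@,.   
  ,,♣♣.,   
  #.,#,♣   
  .~#♣,    
           
           

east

           
           
           
 ♣~,♣♣♣♣   
 ~#~♣,♣.   
 ,#♣,@.♣   
 ,,♣♣.,.   
 #.,#,♣~   
 .~#♣,     
           
           

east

          #
          #
          #
♣~,♣♣♣♣♣  #
~#~♣,♣.♣  #
,#♣,,@♣♣  #
,,♣♣.,.,  #
#.,#,♣~,  #
.~#♣,     #
          #
          #

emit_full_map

♣~,♣♣♣♣♣
~#~♣,♣.♣
,#♣,,@♣♣
,,♣♣.,.,
#.,#,♣~,
.~#♣,   

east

         ##
         ##
         ##
~,♣♣♣♣♣♣ ##
#~♣,♣.♣. ##
#♣,,.@♣# ##
,♣♣.,.,, ##
.,#,♣~,, ##
~#♣,     ##
         ##
         ##

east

        ###
        ###
        ###
,♣♣♣♣♣♣,###
~♣,♣.♣.♣###
♣,,.♣@#####
♣♣.,.,,####
,#,♣~,,.###
#♣,     ###
        ###
        ###

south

        ###
        ###
,♣♣♣♣♣♣,###
~♣,♣.♣.♣###
♣,,.♣♣#####
♣♣.,.@,####
,#,♣~,,.###
#♣,,~,,,###
        ###
        ###
        ###

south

        ###
,♣♣♣♣♣♣,###
~♣,♣.♣.♣###
♣,,.♣♣#####
♣♣.,.,,####
,#,♣~@,.###
#♣,,~,,,###
   ,#~~,###
        ###
        ###
        ###

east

       ####
♣♣♣♣♣♣,####
♣,♣.♣.♣####
,,.♣♣######
♣.,.,,#####
#,♣~,@.####
♣,,~,,,####
  ,#~~,####
       ####
       ####
       ####

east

      #####
♣♣♣♣♣,#####
,♣.♣.♣#####
,.♣♣#######
.,.,,######
,♣~,,@#####
,,~,,,#####
 ,#~~,#####
      #####
      #####
      #####

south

♣♣♣♣♣,#####
,♣.♣.♣#####
,.♣♣#######
.,.,,######
,♣~,,.#####
,,~,,@#####
 ,#~~,#####
   .,.#####
      #####
      #####
      #####

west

♣♣♣♣♣♣,####
♣,♣.♣.♣####
,,.♣♣######
♣.,.,,#####
#,♣~,,.####
♣,,~,@,####
  ,#~~,####
   ~.,.####
       ####
       ####
       ####

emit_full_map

♣~,♣♣♣♣♣♣,
~#~♣,♣.♣.♣
,#♣,,.♣♣##
,,♣♣.,.,,#
#.,#,♣~,,.
.~#♣,,~,@,
     ,#~~,
      ~.,.

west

,♣♣♣♣♣♣,###
~♣,♣.♣.♣###
♣,,.♣♣#####
♣♣.,.,,####
,#,♣~,,.###
#♣,,~@,,###
   ,#~~,###
   #~.,.###
        ###
        ###
        ###

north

        ###
,♣♣♣♣♣♣,###
~♣,♣.♣.♣###
♣,,.♣♣#####
♣♣.,.,,####
,#,♣~@,.###
#♣,,~,,,###
   ,#~~,###
   #~.,.###
        ###
        ###

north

        ###
        ###
,♣♣♣♣♣♣,###
~♣,♣.♣.♣###
♣,,.♣♣#####
♣♣.,.@,####
,#,♣~,,.###
#♣,,~,,,###
   ,#~~,###
   #~.,.###
        ###

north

        ###
        ###
        ###
,♣♣♣♣♣♣,###
~♣,♣.♣.♣###
♣,,.♣@#####
♣♣.,.,,####
,#,♣~,,.###
#♣,,~,,,###
   ,#~~,###
   #~.,.###

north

        ###
        ###
        ###
   ♣♣♣♣,###
,♣♣♣♣♣♣,###
~♣,♣.@.♣###
♣,,.♣♣#####
♣♣.,.,,####
,#,♣~,,.###
#♣,,~,,,###
   ,#~~,###

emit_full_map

     ♣♣♣♣,
♣~,♣♣♣♣♣♣,
~#~♣,♣.@.♣
,#♣,,.♣♣##
,,♣♣.,.,,#
#.,#,♣~,,.
.~#♣,,~,,,
     ,#~~,
     #~.,.


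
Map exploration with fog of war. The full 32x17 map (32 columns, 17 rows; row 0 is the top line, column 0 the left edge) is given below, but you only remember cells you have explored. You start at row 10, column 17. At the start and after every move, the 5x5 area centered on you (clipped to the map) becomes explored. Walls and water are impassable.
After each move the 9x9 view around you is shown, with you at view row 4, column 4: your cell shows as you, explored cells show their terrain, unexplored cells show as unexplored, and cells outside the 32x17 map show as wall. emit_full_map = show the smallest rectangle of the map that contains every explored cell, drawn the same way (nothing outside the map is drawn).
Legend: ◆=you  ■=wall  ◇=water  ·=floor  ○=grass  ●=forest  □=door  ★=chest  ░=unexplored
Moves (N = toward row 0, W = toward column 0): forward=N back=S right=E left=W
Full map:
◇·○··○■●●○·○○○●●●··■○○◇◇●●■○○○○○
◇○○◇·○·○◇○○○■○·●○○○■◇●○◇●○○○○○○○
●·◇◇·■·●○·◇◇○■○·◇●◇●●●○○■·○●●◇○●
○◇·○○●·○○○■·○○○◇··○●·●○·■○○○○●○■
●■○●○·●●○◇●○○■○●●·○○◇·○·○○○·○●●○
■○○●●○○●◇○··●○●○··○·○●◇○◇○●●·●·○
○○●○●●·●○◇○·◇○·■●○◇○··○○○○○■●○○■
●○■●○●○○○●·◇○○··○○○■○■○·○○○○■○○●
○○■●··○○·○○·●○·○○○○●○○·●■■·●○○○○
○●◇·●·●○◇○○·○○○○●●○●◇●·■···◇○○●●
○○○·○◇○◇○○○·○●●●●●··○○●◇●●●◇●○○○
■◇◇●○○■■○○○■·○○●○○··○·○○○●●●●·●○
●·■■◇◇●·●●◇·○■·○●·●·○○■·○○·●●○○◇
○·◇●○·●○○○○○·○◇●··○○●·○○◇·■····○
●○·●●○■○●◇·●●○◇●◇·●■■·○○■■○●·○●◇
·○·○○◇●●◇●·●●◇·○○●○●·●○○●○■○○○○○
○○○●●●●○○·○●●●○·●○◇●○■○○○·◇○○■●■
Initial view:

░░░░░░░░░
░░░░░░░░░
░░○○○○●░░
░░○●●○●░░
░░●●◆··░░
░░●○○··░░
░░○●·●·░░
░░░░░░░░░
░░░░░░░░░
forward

░░░░░░░░░
░░░░░░░░░
░░·○○○■░░
░░○○○○●░░
░░○●◆○●░░
░░●●●··░░
░░●○○··░░
░░○●·●·░░
░░░░░░░░░

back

░░░░░░░░░
░░·○○○■░░
░░○○○○●░░
░░○●●○●░░
░░●●◆··░░
░░●○○··░░
░░○●·●·░░
░░░░░░░░░
░░░░░░░░░

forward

░░░░░░░░░
░░░░░░░░░
░░·○○○■░░
░░○○○○●░░
░░○●◆○●░░
░░●●●··░░
░░●○○··░░
░░○●·●·░░
░░░░░░░░░

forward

░░░░░░░░░
░░░░░░░░░
░░■●○◇○░░
░░·○○○■░░
░░○○◆○●░░
░░○●●○●░░
░░●●●··░░
░░●○○··░░
░░○●·●·░░

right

░░░░░░░░░
░░░░░░░░░
░■●○◇○·░░
░·○○○■○░░
░○○○◆●○░░
░○●●○●◇░░
░●●●··○░░
░●○○··░░░
░○●·●·░░░

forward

░░░░░░░░░
░░░░░░░░░
░░··○·○░░
░■●○◇○·░░
░·○○◆■○░░
░○○○○●○░░
░○●●○●◇░░
░●●●··○░░
░●○○··░░░

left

░░░░░░░░░
░░░░░░░░░
░░○··○·○░
░░■●○◇○·░
░░·○◆○■○░
░░○○○○●○░
░░○●●○●◇░
░░●●●··○░
░░●○○··░░

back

░░░░░░░░░
░░○··○·○░
░░■●○◇○·░
░░·○○○■○░
░░○○◆○●○░
░░○●●○●◇░
░░●●●··○░
░░●○○··░░
░░○●·●·░░

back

░░○··○·○░
░░■●○◇○·░
░░·○○○■○░
░░○○○○●○░
░░○●◆○●◇░
░░●●●··○░
░░●○○··░░
░░○●·●·░░
░░░░░░░░░

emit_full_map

○··○·○
■●○◇○·
·○○○■○
○○○○●○
○●◆○●◇
●●●··○
●○○··░
○●·●·░

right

░○··○·○░░
░■●○◇○·░░
░·○○○■○░░
░○○○○●○░░
░○●●◆●◇░░
░●●●··○░░
░●○○··○░░
░○●·●·░░░
░░░░░░░░░

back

░■●○◇○·░░
░·○○○■○░░
░○○○○●○░░
░○●●○●◇░░
░●●●◆·○░░
░●○○··○░░
░○●·●·○░░
░░░░░░░░░
░░░░░░░░░

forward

░○··○·○░░
░■●○◇○·░░
░·○○○■○░░
░○○○○●○░░
░○●●◆●◇░░
░●●●··○░░
░●○○··○░░
░○●·●·○░░
░░░░░░░░░

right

○··○·○░░░
■●○◇○·░░░
·○○○■○■░░
○○○○●○○░░
○●●○◆◇●░░
●●●··○○░░
●○○··○·░░
○●·●·○░░░
░░░░░░░░░

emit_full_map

○··○·○░
■●○◇○·░
·○○○■○■
○○○○●○○
○●●○◆◇●
●●●··○○
●○○··○·
○●·●·○░

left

░○··○·○░░
░■●○◇○·░░
░·○○○■○■░
░○○○○●○○░
░○●●◆●◇●░
░●●●··○○░
░●○○··○·░
░○●·●·○░░
░░░░░░░░░

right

○··○·○░░░
■●○◇○·░░░
·○○○■○■░░
○○○○●○○░░
○●●○◆◇●░░
●●●··○○░░
●○○··○·░░
○●·●·○░░░
░░░░░░░░░

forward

░░░░░░░░░
○··○·○░░░
■●○◇○··░░
·○○○■○■░░
○○○○◆○○░░
○●●○●◇●░░
●●●··○○░░
●○○··○·░░
○●·●·○░░░

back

○··○·○░░░
■●○◇○··░░
·○○○■○■░░
○○○○●○○░░
○●●○◆◇●░░
●●●··○○░░
●○○··○·░░
○●·●·○░░░
░░░░░░░░░

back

■●○◇○··░░
·○○○■○■░░
○○○○●○○░░
○●●○●◇●░░
●●●·◆○○░░
●○○··○·░░
○●·●·○○░░
░░░░░░░░░
░░░░░░░░░

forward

○··○·○░░░
■●○◇○··░░
·○○○■○■░░
○○○○●○○░░
○●●○◆◇●░░
●●●··○○░░
●○○··○·░░
○●·●·○○░░
░░░░░░░░░

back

■●○◇○··░░
·○○○■○■░░
○○○○●○○░░
○●●○●◇●░░
●●●·◆○○░░
●○○··○·░░
○●·●·○○░░
░░░░░░░░░
░░░░░░░░░

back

·○○○■○■░░
○○○○●○○░░
○●●○●◇●░░
●●●··○○░░
●○○·◆○·░░
○●·●·○○░░
░░·○○●·░░
░░░░░░░░░
░░░░░░░░░

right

○○○■○■░░░
○○○●○○░░░
●●○●◇●·░░
●●··○○●░░
○○··◆·○░░
●·●·○○■░░
░·○○●·○░░
░░░░░░░░░
░░░░░░░░░

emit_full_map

○··○·○░░
■●○◇○··░
·○○○■○■░
○○○○●○○░
○●●○●◇●·
●●●··○○●
●○○··◆·○
○●·●·○○■
░░·○○●·○

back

○○○●○○░░░
●●○●◇●·░░
●●··○○●░░
○○··○·○░░
●·●·◆○■░░
░·○○●·○░░
░░●■■·○░░
░░░░░░░░░
░░░░░░░░░

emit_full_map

○··○·○░░
■●○◇○··░
·○○○■○■░
○○○○●○○░
○●●○●◇●·
●●●··○○●
●○○··○·○
○●·●·◆○■
░░·○○●·○
░░░●■■·○


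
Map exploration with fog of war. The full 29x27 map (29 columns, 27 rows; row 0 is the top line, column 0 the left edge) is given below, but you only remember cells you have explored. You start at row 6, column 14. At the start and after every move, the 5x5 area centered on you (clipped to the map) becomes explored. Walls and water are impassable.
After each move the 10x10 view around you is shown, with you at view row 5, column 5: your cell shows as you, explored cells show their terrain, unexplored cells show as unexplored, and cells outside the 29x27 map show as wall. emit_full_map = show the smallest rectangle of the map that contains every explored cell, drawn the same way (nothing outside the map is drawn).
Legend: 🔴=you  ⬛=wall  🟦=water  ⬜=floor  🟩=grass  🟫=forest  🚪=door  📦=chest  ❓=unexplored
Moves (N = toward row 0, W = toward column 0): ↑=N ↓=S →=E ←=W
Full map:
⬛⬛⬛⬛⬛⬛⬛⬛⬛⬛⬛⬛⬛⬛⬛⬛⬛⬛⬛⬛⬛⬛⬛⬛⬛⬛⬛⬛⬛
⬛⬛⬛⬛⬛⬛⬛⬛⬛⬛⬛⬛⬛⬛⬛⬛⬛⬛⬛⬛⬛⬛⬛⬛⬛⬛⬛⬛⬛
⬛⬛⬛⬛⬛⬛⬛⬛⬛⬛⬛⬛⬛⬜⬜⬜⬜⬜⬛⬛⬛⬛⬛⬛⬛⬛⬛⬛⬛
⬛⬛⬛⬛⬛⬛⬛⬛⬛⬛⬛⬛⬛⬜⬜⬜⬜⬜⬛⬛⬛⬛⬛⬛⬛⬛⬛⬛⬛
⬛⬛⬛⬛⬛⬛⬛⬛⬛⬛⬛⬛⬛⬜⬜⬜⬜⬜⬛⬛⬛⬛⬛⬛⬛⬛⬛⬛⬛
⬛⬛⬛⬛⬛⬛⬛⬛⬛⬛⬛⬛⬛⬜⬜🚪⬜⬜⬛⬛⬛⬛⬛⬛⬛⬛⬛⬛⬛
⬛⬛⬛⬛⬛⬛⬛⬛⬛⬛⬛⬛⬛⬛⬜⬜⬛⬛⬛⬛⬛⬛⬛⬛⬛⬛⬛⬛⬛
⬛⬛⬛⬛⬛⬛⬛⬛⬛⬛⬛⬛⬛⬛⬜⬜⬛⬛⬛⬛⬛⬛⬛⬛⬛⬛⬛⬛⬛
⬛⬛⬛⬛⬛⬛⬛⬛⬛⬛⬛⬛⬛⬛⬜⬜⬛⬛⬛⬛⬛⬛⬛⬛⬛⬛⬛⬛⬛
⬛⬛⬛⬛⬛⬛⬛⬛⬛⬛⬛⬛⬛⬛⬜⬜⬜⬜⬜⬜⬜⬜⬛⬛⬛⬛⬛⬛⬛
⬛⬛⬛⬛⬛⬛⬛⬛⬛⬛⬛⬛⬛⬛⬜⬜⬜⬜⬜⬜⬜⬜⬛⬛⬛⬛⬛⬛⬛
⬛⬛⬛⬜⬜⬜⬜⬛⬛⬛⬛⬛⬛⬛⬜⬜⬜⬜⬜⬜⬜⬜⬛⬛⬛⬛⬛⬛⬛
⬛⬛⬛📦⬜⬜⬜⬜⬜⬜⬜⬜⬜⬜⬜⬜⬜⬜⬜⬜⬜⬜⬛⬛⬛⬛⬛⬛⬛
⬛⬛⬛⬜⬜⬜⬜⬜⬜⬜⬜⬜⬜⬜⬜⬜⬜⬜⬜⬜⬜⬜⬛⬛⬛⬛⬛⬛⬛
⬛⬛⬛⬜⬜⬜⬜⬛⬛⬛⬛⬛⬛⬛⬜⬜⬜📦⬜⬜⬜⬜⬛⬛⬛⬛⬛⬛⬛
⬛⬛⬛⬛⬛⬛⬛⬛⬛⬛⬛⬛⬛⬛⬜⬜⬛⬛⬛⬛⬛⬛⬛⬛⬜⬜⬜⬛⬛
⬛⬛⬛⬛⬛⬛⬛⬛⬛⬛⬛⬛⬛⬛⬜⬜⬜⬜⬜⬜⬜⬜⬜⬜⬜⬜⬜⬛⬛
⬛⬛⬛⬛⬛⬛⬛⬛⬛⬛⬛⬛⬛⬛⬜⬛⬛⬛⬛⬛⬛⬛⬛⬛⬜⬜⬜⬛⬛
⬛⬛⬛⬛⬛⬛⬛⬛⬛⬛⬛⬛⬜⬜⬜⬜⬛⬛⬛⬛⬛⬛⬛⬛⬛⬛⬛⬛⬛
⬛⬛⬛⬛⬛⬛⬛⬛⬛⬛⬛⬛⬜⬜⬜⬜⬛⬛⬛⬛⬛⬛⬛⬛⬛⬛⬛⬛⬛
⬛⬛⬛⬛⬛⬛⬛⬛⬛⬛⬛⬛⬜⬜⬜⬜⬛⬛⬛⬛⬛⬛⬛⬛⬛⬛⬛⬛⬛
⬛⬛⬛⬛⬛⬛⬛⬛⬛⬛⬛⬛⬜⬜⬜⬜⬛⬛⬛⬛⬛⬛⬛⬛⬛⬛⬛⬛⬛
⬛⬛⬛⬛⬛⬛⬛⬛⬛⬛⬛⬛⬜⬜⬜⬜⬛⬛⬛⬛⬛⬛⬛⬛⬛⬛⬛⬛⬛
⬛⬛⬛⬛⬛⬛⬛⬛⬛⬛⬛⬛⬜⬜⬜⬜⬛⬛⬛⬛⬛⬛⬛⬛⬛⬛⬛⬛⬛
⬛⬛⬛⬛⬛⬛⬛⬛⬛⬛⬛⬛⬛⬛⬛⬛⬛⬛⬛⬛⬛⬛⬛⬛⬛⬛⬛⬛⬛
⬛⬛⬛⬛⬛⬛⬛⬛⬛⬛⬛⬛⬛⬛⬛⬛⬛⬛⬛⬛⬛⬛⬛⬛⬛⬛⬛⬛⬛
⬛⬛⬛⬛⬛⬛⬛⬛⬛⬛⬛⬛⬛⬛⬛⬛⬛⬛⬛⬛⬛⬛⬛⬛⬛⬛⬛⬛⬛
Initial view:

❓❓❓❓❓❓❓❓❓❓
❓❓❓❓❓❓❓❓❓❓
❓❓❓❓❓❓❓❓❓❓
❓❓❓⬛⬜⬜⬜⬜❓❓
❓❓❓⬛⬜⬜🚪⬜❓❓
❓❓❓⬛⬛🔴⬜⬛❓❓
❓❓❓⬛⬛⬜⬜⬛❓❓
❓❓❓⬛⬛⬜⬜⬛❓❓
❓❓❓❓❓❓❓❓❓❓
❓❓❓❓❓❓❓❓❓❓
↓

❓❓❓❓❓❓❓❓❓❓
❓❓❓❓❓❓❓❓❓❓
❓❓❓⬛⬜⬜⬜⬜❓❓
❓❓❓⬛⬜⬜🚪⬜❓❓
❓❓❓⬛⬛⬜⬜⬛❓❓
❓❓❓⬛⬛🔴⬜⬛❓❓
❓❓❓⬛⬛⬜⬜⬛❓❓
❓❓❓⬛⬛⬜⬜⬜❓❓
❓❓❓❓❓❓❓❓❓❓
❓❓❓❓❓❓❓❓❓❓

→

❓❓❓❓❓❓❓❓❓❓
❓❓❓❓❓❓❓❓❓❓
❓❓⬛⬜⬜⬜⬜❓❓❓
❓❓⬛⬜⬜🚪⬜⬜❓❓
❓❓⬛⬛⬜⬜⬛⬛❓❓
❓❓⬛⬛⬜🔴⬛⬛❓❓
❓❓⬛⬛⬜⬜⬛⬛❓❓
❓❓⬛⬛⬜⬜⬜⬜❓❓
❓❓❓❓❓❓❓❓❓❓
❓❓❓❓❓❓❓❓❓❓

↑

❓❓❓❓❓❓❓❓❓❓
❓❓❓❓❓❓❓❓❓❓
❓❓❓❓❓❓❓❓❓❓
❓❓⬛⬜⬜⬜⬜⬜❓❓
❓❓⬛⬜⬜🚪⬜⬜❓❓
❓❓⬛⬛⬜🔴⬛⬛❓❓
❓❓⬛⬛⬜⬜⬛⬛❓❓
❓❓⬛⬛⬜⬜⬛⬛❓❓
❓❓⬛⬛⬜⬜⬜⬜❓❓
❓❓❓❓❓❓❓❓❓❓

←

❓❓❓❓❓❓❓❓❓❓
❓❓❓❓❓❓❓❓❓❓
❓❓❓❓❓❓❓❓❓❓
❓❓❓⬛⬜⬜⬜⬜⬜❓
❓❓❓⬛⬜⬜🚪⬜⬜❓
❓❓❓⬛⬛🔴⬜⬛⬛❓
❓❓❓⬛⬛⬜⬜⬛⬛❓
❓❓❓⬛⬛⬜⬜⬛⬛❓
❓❓❓⬛⬛⬜⬜⬜⬜❓
❓❓❓❓❓❓❓❓❓❓

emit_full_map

⬛⬜⬜⬜⬜⬜
⬛⬜⬜🚪⬜⬜
⬛⬛🔴⬜⬛⬛
⬛⬛⬜⬜⬛⬛
⬛⬛⬜⬜⬛⬛
⬛⬛⬜⬜⬜⬜

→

❓❓❓❓❓❓❓❓❓❓
❓❓❓❓❓❓❓❓❓❓
❓❓❓❓❓❓❓❓❓❓
❓❓⬛⬜⬜⬜⬜⬜❓❓
❓❓⬛⬜⬜🚪⬜⬜❓❓
❓❓⬛⬛⬜🔴⬛⬛❓❓
❓❓⬛⬛⬜⬜⬛⬛❓❓
❓❓⬛⬛⬜⬜⬛⬛❓❓
❓❓⬛⬛⬜⬜⬜⬜❓❓
❓❓❓❓❓❓❓❓❓❓

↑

❓❓❓❓❓❓❓❓❓❓
❓❓❓❓❓❓❓❓❓❓
❓❓❓❓❓❓❓❓❓❓
❓❓❓⬜⬜⬜⬜⬜❓❓
❓❓⬛⬜⬜⬜⬜⬜❓❓
❓❓⬛⬜⬜🔴⬜⬜❓❓
❓❓⬛⬛⬜⬜⬛⬛❓❓
❓❓⬛⬛⬜⬜⬛⬛❓❓
❓❓⬛⬛⬜⬜⬛⬛❓❓
❓❓⬛⬛⬜⬜⬜⬜❓❓

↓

❓❓❓❓❓❓❓❓❓❓
❓❓❓❓❓❓❓❓❓❓
❓❓❓⬜⬜⬜⬜⬜❓❓
❓❓⬛⬜⬜⬜⬜⬜❓❓
❓❓⬛⬜⬜🚪⬜⬜❓❓
❓❓⬛⬛⬜🔴⬛⬛❓❓
❓❓⬛⬛⬜⬜⬛⬛❓❓
❓❓⬛⬛⬜⬜⬛⬛❓❓
❓❓⬛⬛⬜⬜⬜⬜❓❓
❓❓❓❓❓❓❓❓❓❓

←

❓❓❓❓❓❓❓❓❓❓
❓❓❓❓❓❓❓❓❓❓
❓❓❓❓⬜⬜⬜⬜⬜❓
❓❓❓⬛⬜⬜⬜⬜⬜❓
❓❓❓⬛⬜⬜🚪⬜⬜❓
❓❓❓⬛⬛🔴⬜⬛⬛❓
❓❓❓⬛⬛⬜⬜⬛⬛❓
❓❓❓⬛⬛⬜⬜⬛⬛❓
❓❓❓⬛⬛⬜⬜⬜⬜❓
❓❓❓❓❓❓❓❓❓❓

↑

❓❓❓❓❓❓❓❓❓❓
❓❓❓❓❓❓❓❓❓❓
❓❓❓❓❓❓❓❓❓❓
❓❓❓⬛⬜⬜⬜⬜⬜❓
❓❓❓⬛⬜⬜⬜⬜⬜❓
❓❓❓⬛⬜🔴🚪⬜⬜❓
❓❓❓⬛⬛⬜⬜⬛⬛❓
❓❓❓⬛⬛⬜⬜⬛⬛❓
❓❓❓⬛⬛⬜⬜⬛⬛❓
❓❓❓⬛⬛⬜⬜⬜⬜❓

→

❓❓❓❓❓❓❓❓❓❓
❓❓❓❓❓❓❓❓❓❓
❓❓❓❓❓❓❓❓❓❓
❓❓⬛⬜⬜⬜⬜⬜❓❓
❓❓⬛⬜⬜⬜⬜⬜❓❓
❓❓⬛⬜⬜🔴⬜⬜❓❓
❓❓⬛⬛⬜⬜⬛⬛❓❓
❓❓⬛⬛⬜⬜⬛⬛❓❓
❓❓⬛⬛⬜⬜⬛⬛❓❓
❓❓⬛⬛⬜⬜⬜⬜❓❓

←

❓❓❓❓❓❓❓❓❓❓
❓❓❓❓❓❓❓❓❓❓
❓❓❓❓❓❓❓❓❓❓
❓❓❓⬛⬜⬜⬜⬜⬜❓
❓❓❓⬛⬜⬜⬜⬜⬜❓
❓❓❓⬛⬜🔴🚪⬜⬜❓
❓❓❓⬛⬛⬜⬜⬛⬛❓
❓❓❓⬛⬛⬜⬜⬛⬛❓
❓❓❓⬛⬛⬜⬜⬛⬛❓
❓❓❓⬛⬛⬜⬜⬜⬜❓

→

❓❓❓❓❓❓❓❓❓❓
❓❓❓❓❓❓❓❓❓❓
❓❓❓❓❓❓❓❓❓❓
❓❓⬛⬜⬜⬜⬜⬜❓❓
❓❓⬛⬜⬜⬜⬜⬜❓❓
❓❓⬛⬜⬜🔴⬜⬜❓❓
❓❓⬛⬛⬜⬜⬛⬛❓❓
❓❓⬛⬛⬜⬜⬛⬛❓❓
❓❓⬛⬛⬜⬜⬛⬛❓❓
❓❓⬛⬛⬜⬜⬜⬜❓❓

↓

❓❓❓❓❓❓❓❓❓❓
❓❓❓❓❓❓❓❓❓❓
❓❓⬛⬜⬜⬜⬜⬜❓❓
❓❓⬛⬜⬜⬜⬜⬜❓❓
❓❓⬛⬜⬜🚪⬜⬜❓❓
❓❓⬛⬛⬜🔴⬛⬛❓❓
❓❓⬛⬛⬜⬜⬛⬛❓❓
❓❓⬛⬛⬜⬜⬛⬛❓❓
❓❓⬛⬛⬜⬜⬜⬜❓❓
❓❓❓❓❓❓❓❓❓❓

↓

❓❓❓❓❓❓❓❓❓❓
❓❓⬛⬜⬜⬜⬜⬜❓❓
❓❓⬛⬜⬜⬜⬜⬜❓❓
❓❓⬛⬜⬜🚪⬜⬜❓❓
❓❓⬛⬛⬜⬜⬛⬛❓❓
❓❓⬛⬛⬜🔴⬛⬛❓❓
❓❓⬛⬛⬜⬜⬛⬛❓❓
❓❓⬛⬛⬜⬜⬜⬜❓❓
❓❓❓❓❓❓❓❓❓❓
❓❓❓❓❓❓❓❓❓❓

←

❓❓❓❓❓❓❓❓❓❓
❓❓❓⬛⬜⬜⬜⬜⬜❓
❓❓❓⬛⬜⬜⬜⬜⬜❓
❓❓❓⬛⬜⬜🚪⬜⬜❓
❓❓❓⬛⬛⬜⬜⬛⬛❓
❓❓❓⬛⬛🔴⬜⬛⬛❓
❓❓❓⬛⬛⬜⬜⬛⬛❓
❓❓❓⬛⬛⬜⬜⬜⬜❓
❓❓❓❓❓❓❓❓❓❓
❓❓❓❓❓❓❓❓❓❓

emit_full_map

⬛⬜⬜⬜⬜⬜
⬛⬜⬜⬜⬜⬜
⬛⬜⬜🚪⬜⬜
⬛⬛⬜⬜⬛⬛
⬛⬛🔴⬜⬛⬛
⬛⬛⬜⬜⬛⬛
⬛⬛⬜⬜⬜⬜

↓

❓❓❓⬛⬜⬜⬜⬜⬜❓
❓❓❓⬛⬜⬜⬜⬜⬜❓
❓❓❓⬛⬜⬜🚪⬜⬜❓
❓❓❓⬛⬛⬜⬜⬛⬛❓
❓❓❓⬛⬛⬜⬜⬛⬛❓
❓❓❓⬛⬛🔴⬜⬛⬛❓
❓❓❓⬛⬛⬜⬜⬜⬜❓
❓❓❓⬛⬛⬜⬜⬜❓❓
❓❓❓❓❓❓❓❓❓❓
❓❓❓❓❓❓❓❓❓❓

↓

❓❓❓⬛⬜⬜⬜⬜⬜❓
❓❓❓⬛⬜⬜🚪⬜⬜❓
❓❓❓⬛⬛⬜⬜⬛⬛❓
❓❓❓⬛⬛⬜⬜⬛⬛❓
❓❓❓⬛⬛⬜⬜⬛⬛❓
❓❓❓⬛⬛🔴⬜⬜⬜❓
❓❓❓⬛⬛⬜⬜⬜❓❓
❓❓❓⬛⬛⬜⬜⬜❓❓
❓❓❓❓❓❓❓❓❓❓
❓❓❓❓❓❓❓❓❓❓

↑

❓❓❓⬛⬜⬜⬜⬜⬜❓
❓❓❓⬛⬜⬜⬜⬜⬜❓
❓❓❓⬛⬜⬜🚪⬜⬜❓
❓❓❓⬛⬛⬜⬜⬛⬛❓
❓❓❓⬛⬛⬜⬜⬛⬛❓
❓❓❓⬛⬛🔴⬜⬛⬛❓
❓❓❓⬛⬛⬜⬜⬜⬜❓
❓❓❓⬛⬛⬜⬜⬜❓❓
❓❓❓⬛⬛⬜⬜⬜❓❓
❓❓❓❓❓❓❓❓❓❓

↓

❓❓❓⬛⬜⬜⬜⬜⬜❓
❓❓❓⬛⬜⬜🚪⬜⬜❓
❓❓❓⬛⬛⬜⬜⬛⬛❓
❓❓❓⬛⬛⬜⬜⬛⬛❓
❓❓❓⬛⬛⬜⬜⬛⬛❓
❓❓❓⬛⬛🔴⬜⬜⬜❓
❓❓❓⬛⬛⬜⬜⬜❓❓
❓❓❓⬛⬛⬜⬜⬜❓❓
❓❓❓❓❓❓❓❓❓❓
❓❓❓❓❓❓❓❓❓❓

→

❓❓⬛⬜⬜⬜⬜⬜❓❓
❓❓⬛⬜⬜🚪⬜⬜❓❓
❓❓⬛⬛⬜⬜⬛⬛❓❓
❓❓⬛⬛⬜⬜⬛⬛❓❓
❓❓⬛⬛⬜⬜⬛⬛❓❓
❓❓⬛⬛⬜🔴⬜⬜❓❓
❓❓⬛⬛⬜⬜⬜⬜❓❓
❓❓⬛⬛⬜⬜⬜⬜❓❓
❓❓❓❓❓❓❓❓❓❓
❓❓❓❓❓❓❓❓❓❓

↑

❓❓⬛⬜⬜⬜⬜⬜❓❓
❓❓⬛⬜⬜⬜⬜⬜❓❓
❓❓⬛⬜⬜🚪⬜⬜❓❓
❓❓⬛⬛⬜⬜⬛⬛❓❓
❓❓⬛⬛⬜⬜⬛⬛❓❓
❓❓⬛⬛⬜🔴⬛⬛❓❓
❓❓⬛⬛⬜⬜⬜⬜❓❓
❓❓⬛⬛⬜⬜⬜⬜❓❓
❓❓⬛⬛⬜⬜⬜⬜❓❓
❓❓❓❓❓❓❓❓❓❓

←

❓❓❓⬛⬜⬜⬜⬜⬜❓
❓❓❓⬛⬜⬜⬜⬜⬜❓
❓❓❓⬛⬜⬜🚪⬜⬜❓
❓❓❓⬛⬛⬜⬜⬛⬛❓
❓❓❓⬛⬛⬜⬜⬛⬛❓
❓❓❓⬛⬛🔴⬜⬛⬛❓
❓❓❓⬛⬛⬜⬜⬜⬜❓
❓❓❓⬛⬛⬜⬜⬜⬜❓
❓❓❓⬛⬛⬜⬜⬜⬜❓
❓❓❓❓❓❓❓❓❓❓

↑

❓❓❓❓❓❓❓❓❓❓
❓❓❓⬛⬜⬜⬜⬜⬜❓
❓❓❓⬛⬜⬜⬜⬜⬜❓
❓❓❓⬛⬜⬜🚪⬜⬜❓
❓❓❓⬛⬛⬜⬜⬛⬛❓
❓❓❓⬛⬛🔴⬜⬛⬛❓
❓❓❓⬛⬛⬜⬜⬛⬛❓
❓❓❓⬛⬛⬜⬜⬜⬜❓
❓❓❓⬛⬛⬜⬜⬜⬜❓
❓❓❓⬛⬛⬜⬜⬜⬜❓

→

❓❓❓❓❓❓❓❓❓❓
❓❓⬛⬜⬜⬜⬜⬜❓❓
❓❓⬛⬜⬜⬜⬜⬜❓❓
❓❓⬛⬜⬜🚪⬜⬜❓❓
❓❓⬛⬛⬜⬜⬛⬛❓❓
❓❓⬛⬛⬜🔴⬛⬛❓❓
❓❓⬛⬛⬜⬜⬛⬛❓❓
❓❓⬛⬛⬜⬜⬜⬜❓❓
❓❓⬛⬛⬜⬜⬜⬜❓❓
❓❓⬛⬛⬜⬜⬜⬜❓❓

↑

❓❓❓❓❓❓❓❓❓❓
❓❓❓❓❓❓❓❓❓❓
❓❓⬛⬜⬜⬜⬜⬜❓❓
❓❓⬛⬜⬜⬜⬜⬜❓❓
❓❓⬛⬜⬜🚪⬜⬜❓❓
❓❓⬛⬛⬜🔴⬛⬛❓❓
❓❓⬛⬛⬜⬜⬛⬛❓❓
❓❓⬛⬛⬜⬜⬛⬛❓❓
❓❓⬛⬛⬜⬜⬜⬜❓❓
❓❓⬛⬛⬜⬜⬜⬜❓❓

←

❓❓❓❓❓❓❓❓❓❓
❓❓❓❓❓❓❓❓❓❓
❓❓❓⬛⬜⬜⬜⬜⬜❓
❓❓❓⬛⬜⬜⬜⬜⬜❓
❓❓❓⬛⬜⬜🚪⬜⬜❓
❓❓❓⬛⬛🔴⬜⬛⬛❓
❓❓❓⬛⬛⬜⬜⬛⬛❓
❓❓❓⬛⬛⬜⬜⬛⬛❓
❓❓❓⬛⬛⬜⬜⬜⬜❓
❓❓❓⬛⬛⬜⬜⬜⬜❓

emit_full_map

⬛⬜⬜⬜⬜⬜
⬛⬜⬜⬜⬜⬜
⬛⬜⬜🚪⬜⬜
⬛⬛🔴⬜⬛⬛
⬛⬛⬜⬜⬛⬛
⬛⬛⬜⬜⬛⬛
⬛⬛⬜⬜⬜⬜
⬛⬛⬜⬜⬜⬜
⬛⬛⬜⬜⬜⬜

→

❓❓❓❓❓❓❓❓❓❓
❓❓❓❓❓❓❓❓❓❓
❓❓⬛⬜⬜⬜⬜⬜❓❓
❓❓⬛⬜⬜⬜⬜⬜❓❓
❓❓⬛⬜⬜🚪⬜⬜❓❓
❓❓⬛⬛⬜🔴⬛⬛❓❓
❓❓⬛⬛⬜⬜⬛⬛❓❓
❓❓⬛⬛⬜⬜⬛⬛❓❓
❓❓⬛⬛⬜⬜⬜⬜❓❓
❓❓⬛⬛⬜⬜⬜⬜❓❓
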